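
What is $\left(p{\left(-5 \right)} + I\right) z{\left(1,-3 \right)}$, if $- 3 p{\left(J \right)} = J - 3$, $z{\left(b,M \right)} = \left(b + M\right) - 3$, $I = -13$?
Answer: $\frac{155}{3} \approx 51.667$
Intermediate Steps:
$z{\left(b,M \right)} = -3 + M + b$ ($z{\left(b,M \right)} = \left(M + b\right) - 3 = -3 + M + b$)
$p{\left(J \right)} = 1 - \frac{J}{3}$ ($p{\left(J \right)} = - \frac{J - 3}{3} = - \frac{-3 + J}{3} = 1 - \frac{J}{3}$)
$\left(p{\left(-5 \right)} + I\right) z{\left(1,-3 \right)} = \left(\left(1 - - \frac{5}{3}\right) - 13\right) \left(-3 - 3 + 1\right) = \left(\left(1 + \frac{5}{3}\right) - 13\right) \left(-5\right) = \left(\frac{8}{3} - 13\right) \left(-5\right) = \left(- \frac{31}{3}\right) \left(-5\right) = \frac{155}{3}$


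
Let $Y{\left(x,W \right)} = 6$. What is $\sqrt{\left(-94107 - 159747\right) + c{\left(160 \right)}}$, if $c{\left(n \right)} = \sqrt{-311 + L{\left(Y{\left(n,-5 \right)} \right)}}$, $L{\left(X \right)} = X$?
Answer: $\sqrt{-253854 + i \sqrt{305}} \approx 0.017 + 503.84 i$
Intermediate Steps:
$c{\left(n \right)} = i \sqrt{305}$ ($c{\left(n \right)} = \sqrt{-311 + 6} = \sqrt{-305} = i \sqrt{305}$)
$\sqrt{\left(-94107 - 159747\right) + c{\left(160 \right)}} = \sqrt{\left(-94107 - 159747\right) + i \sqrt{305}} = \sqrt{-253854 + i \sqrt{305}}$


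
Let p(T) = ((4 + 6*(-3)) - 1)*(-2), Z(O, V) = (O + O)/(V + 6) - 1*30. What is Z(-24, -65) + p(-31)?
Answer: 48/59 ≈ 0.81356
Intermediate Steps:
Z(O, V) = -30 + 2*O/(6 + V) (Z(O, V) = (2*O)/(6 + V) - 30 = 2*O/(6 + V) - 30 = -30 + 2*O/(6 + V))
p(T) = 30 (p(T) = ((4 - 18) - 1)*(-2) = (-14 - 1)*(-2) = -15*(-2) = 30)
Z(-24, -65) + p(-31) = 2*(-90 - 24 - 15*(-65))/(6 - 65) + 30 = 2*(-90 - 24 + 975)/(-59) + 30 = 2*(-1/59)*861 + 30 = -1722/59 + 30 = 48/59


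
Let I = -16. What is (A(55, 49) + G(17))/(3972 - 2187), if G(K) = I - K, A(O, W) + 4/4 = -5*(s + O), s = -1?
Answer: -304/1785 ≈ -0.17031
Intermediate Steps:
A(O, W) = 4 - 5*O (A(O, W) = -1 - 5*(-1 + O) = -1 + (5 - 5*O) = 4 - 5*O)
G(K) = -16 - K
(A(55, 49) + G(17))/(3972 - 2187) = ((4 - 5*55) + (-16 - 1*17))/(3972 - 2187) = ((4 - 275) + (-16 - 17))/1785 = (-271 - 33)*(1/1785) = -304*1/1785 = -304/1785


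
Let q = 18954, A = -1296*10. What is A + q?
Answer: 5994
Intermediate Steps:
A = -12960
A + q = -12960 + 18954 = 5994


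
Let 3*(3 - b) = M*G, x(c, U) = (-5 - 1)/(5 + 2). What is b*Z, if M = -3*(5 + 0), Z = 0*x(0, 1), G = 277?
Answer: 0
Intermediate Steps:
x(c, U) = -6/7
Z = 0 (Z = 0*(-6/7) = 0)
M = -15 (M = -3*5 = -15)
b = 1388 (b = 3 - (-5)*277 = 3 - ⅓*(-4155) = 3 + 1385 = 1388)
b*Z = 1388*0 = 0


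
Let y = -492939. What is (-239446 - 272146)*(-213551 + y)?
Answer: 361434632080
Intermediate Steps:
(-239446 - 272146)*(-213551 + y) = (-239446 - 272146)*(-213551 - 492939) = -511592*(-706490) = 361434632080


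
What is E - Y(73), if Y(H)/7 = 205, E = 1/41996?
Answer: -60264259/41996 ≈ -1435.0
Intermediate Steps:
E = 1/41996 ≈ 2.3812e-5
Y(H) = 1435 (Y(H) = 7*205 = 1435)
E - Y(73) = 1/41996 - 1*1435 = 1/41996 - 1435 = -60264259/41996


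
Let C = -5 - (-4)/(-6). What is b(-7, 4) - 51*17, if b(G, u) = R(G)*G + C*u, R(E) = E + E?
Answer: -2375/3 ≈ -791.67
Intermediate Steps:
R(E) = 2*E
C = -17/3 (C = -5 - (-4)*(-1)/6 = -5 - 1*⅔ = -5 - ⅔ = -17/3 ≈ -5.6667)
b(G, u) = 2*G² - 17*u/3 (b(G, u) = (2*G)*G - 17*u/3 = 2*G² - 17*u/3)
b(-7, 4) - 51*17 = (2*(-7)² - 17/3*4) - 51*17 = (2*49 - 68/3) - 867 = (98 - 68/3) - 867 = 226/3 - 867 = -2375/3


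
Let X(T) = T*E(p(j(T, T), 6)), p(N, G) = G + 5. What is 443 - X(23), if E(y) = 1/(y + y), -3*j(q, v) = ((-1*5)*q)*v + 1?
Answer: 9723/22 ≈ 441.95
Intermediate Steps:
j(q, v) = -⅓ + 5*q*v/3 (j(q, v) = -(((-1*5)*q)*v + 1)/3 = -((-5*q)*v + 1)/3 = -(-5*q*v + 1)/3 = -(1 - 5*q*v)/3 = -⅓ + 5*q*v/3)
p(N, G) = 5 + G
E(y) = 1/(2*y)
X(T) = T/22 (X(T) = T*(1/(2*(5 + 6))) = T*((½)/11) = T*((½)*(1/11)) = T*(1/22) = T/22)
443 - X(23) = 443 - 23/22 = 9723/22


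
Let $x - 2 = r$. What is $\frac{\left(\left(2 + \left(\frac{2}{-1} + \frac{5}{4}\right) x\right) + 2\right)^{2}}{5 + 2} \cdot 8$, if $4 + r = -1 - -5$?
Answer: $\frac{50}{7} \approx 7.1429$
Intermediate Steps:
$r = 0$ ($r = -4 - -4 = -4 + \left(-1 + 5\right) = -4 + 4 = 0$)
$x = 2$ ($x = 2 + 0 = 2$)
$\frac{\left(\left(2 + \left(\frac{2}{-1} + \frac{5}{4}\right) x\right) + 2\right)^{2}}{5 + 2} \cdot 8 = \frac{\left(\left(2 + \left(\frac{2}{-1} + \frac{5}{4}\right) 2\right) + 2\right)^{2}}{5 + 2} \cdot 8 = \frac{\left(\left(2 + \left(2 \left(-1\right) + 5 \cdot \frac{1}{4}\right) 2\right) + 2\right)^{2}}{7} \cdot 8 = \left(\left(2 + \left(-2 + \frac{5}{4}\right) 2\right) + 2\right)^{2} \cdot \frac{1}{7} \cdot 8 = \left(\left(2 - \frac{3}{2}\right) + 2\right)^{2} \cdot \frac{1}{7} \cdot 8 = \left(\frac{1}{2} + 2\right)^{2} \cdot \frac{1}{7} \cdot 8 = \left(\frac{5}{2}\right)^{2} \cdot \frac{1}{7} \cdot 8 = \frac{25}{4} \cdot \frac{1}{7} \cdot 8 = \frac{25}{28} \cdot 8 = \frac{50}{7}$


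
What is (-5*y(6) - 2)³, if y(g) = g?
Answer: -32768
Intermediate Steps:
(-5*y(6) - 2)³ = (-5*6 - 2)³ = (-30 - 2)³ = (-32)³ = -32768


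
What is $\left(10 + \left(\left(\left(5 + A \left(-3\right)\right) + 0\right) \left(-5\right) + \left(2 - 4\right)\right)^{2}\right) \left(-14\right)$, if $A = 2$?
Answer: $-266$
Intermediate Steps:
$\left(10 + \left(\left(\left(5 + A \left(-3\right)\right) + 0\right) \left(-5\right) + \left(2 - 4\right)\right)^{2}\right) \left(-14\right) = \left(10 + \left(\left(\left(5 + 2 \left(-3\right)\right) + 0\right) \left(-5\right) + \left(2 - 4\right)\right)^{2}\right) \left(-14\right) = \left(10 + \left(\left(\left(5 - 6\right) + 0\right) \left(-5\right) + \left(2 - 4\right)\right)^{2}\right) \left(-14\right) = \left(10 + \left(\left(-1 + 0\right) \left(-5\right) - 2\right)^{2}\right) \left(-14\right) = \left(10 + \left(\left(-1\right) \left(-5\right) - 2\right)^{2}\right) \left(-14\right) = \left(10 + \left(5 - 2\right)^{2}\right) \left(-14\right) = \left(10 + 3^{2}\right) \left(-14\right) = \left(10 + 9\right) \left(-14\right) = 19 \left(-14\right) = -266$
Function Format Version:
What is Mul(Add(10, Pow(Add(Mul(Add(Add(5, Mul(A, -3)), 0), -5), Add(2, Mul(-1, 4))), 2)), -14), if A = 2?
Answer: -266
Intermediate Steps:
Mul(Add(10, Pow(Add(Mul(Add(Add(5, Mul(A, -3)), 0), -5), Add(2, Mul(-1, 4))), 2)), -14) = Mul(Add(10, Pow(Add(Mul(Add(Add(5, Mul(2, -3)), 0), -5), Add(2, Mul(-1, 4))), 2)), -14) = Mul(Add(10, Pow(Add(Mul(Add(Add(5, -6), 0), -5), Add(2, -4)), 2)), -14) = Mul(Add(10, Pow(Add(Mul(Add(-1, 0), -5), -2), 2)), -14) = Mul(Add(10, Pow(Add(Mul(-1, -5), -2), 2)), -14) = Mul(Add(10, Pow(Add(5, -2), 2)), -14) = Mul(Add(10, Pow(3, 2)), -14) = Mul(Add(10, 9), -14) = Mul(19, -14) = -266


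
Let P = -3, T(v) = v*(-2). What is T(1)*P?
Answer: 6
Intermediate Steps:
T(v) = -2*v
T(1)*P = -2*1*(-3) = -2*(-3) = 6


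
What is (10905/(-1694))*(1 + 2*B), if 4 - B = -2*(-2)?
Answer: -10905/1694 ≈ -6.4374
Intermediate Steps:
B = 0 (B = 4 - (-2)*(-2) = 4 - 1*4 = 4 - 4 = 0)
(10905/(-1694))*(1 + 2*B) = (10905/(-1694))*(1 + 2*0) = (10905*(-1/1694))*(1 + 0) = -10905/1694*1 = -10905/1694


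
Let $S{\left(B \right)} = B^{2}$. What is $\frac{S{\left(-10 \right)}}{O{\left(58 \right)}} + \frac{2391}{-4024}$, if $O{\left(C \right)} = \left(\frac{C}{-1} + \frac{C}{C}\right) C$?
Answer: $- \frac{4153523}{6651672} \approx -0.62443$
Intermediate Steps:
$O{\left(C \right)} = C \left(1 - C\right)$ ($O{\left(C \right)} = \left(C \left(-1\right) + 1\right) C = \left(- C + 1\right) C = \left(1 - C\right) C = C \left(1 - C\right)$)
$\frac{S{\left(-10 \right)}}{O{\left(58 \right)}} + \frac{2391}{-4024} = \frac{\left(-10\right)^{2}}{58 \left(1 - 58\right)} + \frac{2391}{-4024} = \frac{100}{58 \left(1 - 58\right)} + 2391 \left(- \frac{1}{4024}\right) = \frac{100}{58 \left(-57\right)} - \frac{2391}{4024} = \frac{100}{-3306} - \frac{2391}{4024} = 100 \left(- \frac{1}{3306}\right) - \frac{2391}{4024} = - \frac{50}{1653} - \frac{2391}{4024} = - \frac{4153523}{6651672}$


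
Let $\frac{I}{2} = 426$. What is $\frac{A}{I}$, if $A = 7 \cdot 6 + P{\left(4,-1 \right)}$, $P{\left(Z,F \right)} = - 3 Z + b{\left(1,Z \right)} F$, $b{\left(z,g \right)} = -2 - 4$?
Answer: $\frac{3}{71} \approx 0.042253$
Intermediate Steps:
$I = 852$ ($I = 2 \cdot 426 = 852$)
$b{\left(z,g \right)} = -6$
$P{\left(Z,F \right)} = - 6 F - 3 Z$ ($P{\left(Z,F \right)} = - 3 Z - 6 F = - 6 F - 3 Z$)
$A = 36$ ($A = 7 \cdot 6 - 6 = 42 + \left(6 - 12\right) = 42 - 6 = 36$)
$\frac{A}{I} = \frac{36}{852} = 36 \cdot \frac{1}{852} = \frac{3}{71}$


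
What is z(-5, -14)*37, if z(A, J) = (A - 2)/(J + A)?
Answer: 259/19 ≈ 13.632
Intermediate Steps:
z(A, J) = (-2 + A)/(A + J)
z(-5, -14)*37 = ((-2 - 5)/(-5 - 14))*37 = (-7/(-19))*37 = -1/19*(-7)*37 = (7/19)*37 = 259/19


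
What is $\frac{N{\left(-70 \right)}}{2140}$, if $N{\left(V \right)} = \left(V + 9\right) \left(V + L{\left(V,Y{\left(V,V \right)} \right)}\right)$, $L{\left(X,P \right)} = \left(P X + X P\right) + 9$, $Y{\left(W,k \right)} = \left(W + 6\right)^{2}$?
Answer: $\frac{34983561}{2140} \approx 16347.0$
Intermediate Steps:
$Y{\left(W,k \right)} = \left(6 + W\right)^{2}$
$L{\left(X,P \right)} = 9 + 2 P X$ ($L{\left(X,P \right)} = \left(P X + P X\right) + 9 = 2 P X + 9 = 9 + 2 P X$)
$N{\left(V \right)} = \left(9 + V\right) \left(9 + V + 2 V \left(6 + V\right)^{2}\right)$ ($N{\left(V \right)} = \left(V + 9\right) \left(V + \left(9 + 2 \left(6 + V\right)^{2} V\right)\right) = \left(9 + V\right) \left(V + \left(9 + 2 V \left(6 + V\right)^{2}\right)\right) = \left(9 + V\right) \left(9 + V + 2 V \left(6 + V\right)^{2}\right)$)
$\frac{N{\left(-70 \right)}}{2140} = \frac{81 + 2 \left(-70\right)^{4} + 42 \left(-70\right)^{3} + 289 \left(-70\right)^{2} + 666 \left(-70\right)}{2140} = \left(81 + 2 \cdot 24010000 + 42 \left(-343000\right) + 289 \cdot 4900 - 46620\right) \frac{1}{2140} = \left(81 + 48020000 - 14406000 + 1416100 - 46620\right) \frac{1}{2140} = 34983561 \cdot \frac{1}{2140} = \frac{34983561}{2140}$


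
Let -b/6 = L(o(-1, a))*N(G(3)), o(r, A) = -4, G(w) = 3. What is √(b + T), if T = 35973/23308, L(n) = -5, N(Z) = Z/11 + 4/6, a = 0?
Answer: √488494966751/128194 ≈ 5.4521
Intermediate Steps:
N(Z) = ⅔ + Z/11 (N(Z) = Z*(1/11) + 4*(⅙) = Z/11 + ⅔ = ⅔ + Z/11)
T = 35973/23308 (T = 35973*(1/23308) = 35973/23308 ≈ 1.5434)
b = 310/11 (b = -(-30)*(⅔ + (1/11)*3) = -(-30)*(⅔ + 3/11) = -(-30)*31/33 = -6*(-155/33) = 310/11 ≈ 28.182)
√(b + T) = √(310/11 + 35973/23308) = √(7621183/256388) = √488494966751/128194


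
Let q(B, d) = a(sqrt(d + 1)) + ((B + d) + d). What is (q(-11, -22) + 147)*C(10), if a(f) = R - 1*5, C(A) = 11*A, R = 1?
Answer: 9680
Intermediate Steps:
a(f) = -4 (a(f) = 1 - 1*5 = 1 - 5 = -4)
q(B, d) = -4 + B + 2*d (q(B, d) = -4 + ((B + d) + d) = -4 + (B + 2*d) = -4 + B + 2*d)
(q(-11, -22) + 147)*C(10) = ((-4 - 11 + 2*(-22)) + 147)*(11*10) = ((-4 - 11 - 44) + 147)*110 = (-59 + 147)*110 = 88*110 = 9680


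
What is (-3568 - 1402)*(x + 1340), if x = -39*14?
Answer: -3946180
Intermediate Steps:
x = -546
(-3568 - 1402)*(x + 1340) = (-3568 - 1402)*(-546 + 1340) = -4970*794 = -3946180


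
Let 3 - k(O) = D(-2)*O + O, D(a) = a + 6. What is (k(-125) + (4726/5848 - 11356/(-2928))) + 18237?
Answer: 296971127/15738 ≈ 18870.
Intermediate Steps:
D(a) = 6 + a
k(O) = 3 - 5*O (k(O) = 3 - ((6 - 2)*O + O) = 3 - (4*O + O) = 3 - 5*O)
(k(-125) + (4726/5848 - 11356/(-2928))) + 18237 = ((3 - 5*(-125)) + (4726/5848 - 11356/(-2928))) + 18237 = ((3 + 625) + (4726*(1/5848) - 11356*(-1/2928))) + 18237 = (628 + (139/172 + 2839/732)) + 18237 = (628 + 73757/15738) + 18237 = 9957221/15738 + 18237 = 296971127/15738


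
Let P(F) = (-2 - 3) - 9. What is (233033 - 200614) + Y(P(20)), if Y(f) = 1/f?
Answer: 453865/14 ≈ 32419.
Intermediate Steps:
P(F) = -14 (P(F) = -5 - 9 = -14)
(233033 - 200614) + Y(P(20)) = (233033 - 200614) + 1/(-14) = 32419 - 1/14 = 453865/14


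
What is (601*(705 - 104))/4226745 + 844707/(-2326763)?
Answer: -2729931966352/9834633876435 ≈ -0.27758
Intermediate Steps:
(601*(705 - 104))/4226745 + 844707/(-2326763) = (601*601)*(1/4226745) + 844707*(-1/2326763) = 361201*(1/4226745) - 844707/2326763 = 361201/4226745 - 844707/2326763 = -2729931966352/9834633876435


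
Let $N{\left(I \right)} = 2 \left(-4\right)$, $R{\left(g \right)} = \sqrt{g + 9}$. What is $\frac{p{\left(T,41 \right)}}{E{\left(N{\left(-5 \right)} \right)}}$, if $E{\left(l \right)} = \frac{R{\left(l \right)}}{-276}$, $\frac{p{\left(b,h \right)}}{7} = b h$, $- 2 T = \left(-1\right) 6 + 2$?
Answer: $-158424$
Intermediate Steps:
$R{\left(g \right)} = \sqrt{9 + g}$
$T = 2$ ($T = - \frac{\left(-1\right) 6 + 2}{2} = - \frac{-6 + 2}{2} = \left(- \frac{1}{2}\right) \left(-4\right) = 2$)
$p{\left(b,h \right)} = 7 b h$
$N{\left(I \right)} = -8$
$E{\left(l \right)} = - \frac{\sqrt{9 + l}}{276}$ ($E{\left(l \right)} = \frac{\sqrt{9 + l}}{-276} = \sqrt{9 + l} \left(- \frac{1}{276}\right) = - \frac{\sqrt{9 + l}}{276}$)
$\frac{p{\left(T,41 \right)}}{E{\left(N{\left(-5 \right)} \right)}} = \frac{7 \cdot 2 \cdot 41}{\left(- \frac{1}{276}\right) \sqrt{9 - 8}} = \frac{574}{\left(- \frac{1}{276}\right) \sqrt{1}} = \frac{574}{\left(- \frac{1}{276}\right) 1} = \frac{574}{- \frac{1}{276}} = 574 \left(-276\right) = -158424$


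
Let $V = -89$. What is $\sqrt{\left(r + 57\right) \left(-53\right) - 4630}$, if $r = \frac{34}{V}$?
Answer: $\frac{i \sqrt{60443193}}{89} \approx 87.354 i$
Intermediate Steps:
$r = - \frac{34}{89}$ ($r = \frac{34}{-89} = 34 \left(- \frac{1}{89}\right) = - \frac{34}{89} \approx -0.38202$)
$\sqrt{\left(r + 57\right) \left(-53\right) - 4630} = \sqrt{\left(- \frac{34}{89} + 57\right) \left(-53\right) - 4630} = \sqrt{\frac{5039}{89} \left(-53\right) - 4630} = \sqrt{- \frac{267067}{89} - 4630} = \sqrt{- \frac{679137}{89}} = \frac{i \sqrt{60443193}}{89}$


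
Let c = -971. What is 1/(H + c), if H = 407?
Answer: -1/564 ≈ -0.0017731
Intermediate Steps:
1/(H + c) = 1/(407 - 971) = 1/(-564) = -1/564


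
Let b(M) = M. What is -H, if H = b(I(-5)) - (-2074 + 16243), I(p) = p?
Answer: 14174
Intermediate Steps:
H = -14174 (H = -5 - (-2074 + 16243) = -5 - 1*14169 = -5 - 14169 = -14174)
-H = -1*(-14174) = 14174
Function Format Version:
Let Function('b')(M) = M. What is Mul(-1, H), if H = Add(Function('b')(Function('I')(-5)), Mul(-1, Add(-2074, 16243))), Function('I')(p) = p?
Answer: 14174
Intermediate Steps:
H = -14174 (H = Add(-5, Mul(-1, Add(-2074, 16243))) = Add(-5, Mul(-1, 14169)) = Add(-5, -14169) = -14174)
Mul(-1, H) = Mul(-1, -14174) = 14174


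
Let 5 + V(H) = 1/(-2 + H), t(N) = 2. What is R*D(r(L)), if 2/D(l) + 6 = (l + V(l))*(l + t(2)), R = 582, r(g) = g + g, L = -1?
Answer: -194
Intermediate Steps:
r(g) = 2*g
V(H) = -5 + 1/(-2 + H)
D(l) = 2/(-6 + (2 + l)*(l + (11 - 5*l)/(-2 + l))) (D(l) = 2/(-6 + (l + (11 - 5*l)/(-2 + l))*(l + 2)) = 2/(-6 + (l + (11 - 5*l)/(-2 + l))*(2 + l)) = 2/(-6 + (2 + l)*(l + (11 - 5*l)/(-2 + l))))
R*D(r(L)) = 582*(2*(-2 + 2*(-1))/(34 + (2*(-1))**3 - 18*(-1) - 5*(2*(-1))**2)) = 582*(2*(-2 - 2)/(34 + (-2)**3 - 9*(-2) - 5*(-2)**2)) = 582*(2*(-4)/(34 - 8 + 18 - 5*4)) = 582*(2*(-4)/(34 - 8 + 18 - 20)) = 582*(2*(-4)/24) = 582*(2*(1/24)*(-4)) = 582*(-1/3) = -194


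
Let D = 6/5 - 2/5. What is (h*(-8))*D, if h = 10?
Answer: -64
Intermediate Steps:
D = ⅘ (D = 6*(⅕) - 2*⅕ = 6/5 - ⅖ = ⅘ ≈ 0.80000)
(h*(-8))*D = (10*(-8))*(⅘) = -80*⅘ = -64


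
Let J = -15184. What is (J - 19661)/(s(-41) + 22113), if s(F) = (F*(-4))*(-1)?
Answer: -34845/21949 ≈ -1.5875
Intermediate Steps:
s(F) = 4*F (s(F) = -4*F*(-1) = 4*F)
(J - 19661)/(s(-41) + 22113) = (-15184 - 19661)/(4*(-41) + 22113) = -34845/(-164 + 22113) = -34845/21949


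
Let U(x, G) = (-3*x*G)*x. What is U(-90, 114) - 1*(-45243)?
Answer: -2724957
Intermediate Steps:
U(x, G) = -3*G*x**2 (U(x, G) = (-3*G*x)*x = -3*G*x**2)
U(-90, 114) - 1*(-45243) = -3*114*(-90)**2 - 1*(-45243) = -3*114*8100 + 45243 = -2770200 + 45243 = -2724957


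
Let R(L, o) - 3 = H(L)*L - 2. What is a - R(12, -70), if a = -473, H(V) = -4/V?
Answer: -470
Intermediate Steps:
R(L, o) = -3 (R(L, o) = 3 + ((-4/L)*L - 2) = 3 + (-4 - 2) = 3 - 6 = -3)
a - R(12, -70) = -473 - 1*(-3) = -473 + 3 = -470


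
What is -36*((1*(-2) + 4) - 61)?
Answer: 2124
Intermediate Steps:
-36*((1*(-2) + 4) - 61) = -36*((-2 + 4) - 61) = -36*(2 - 61) = -36*(-59) = 2124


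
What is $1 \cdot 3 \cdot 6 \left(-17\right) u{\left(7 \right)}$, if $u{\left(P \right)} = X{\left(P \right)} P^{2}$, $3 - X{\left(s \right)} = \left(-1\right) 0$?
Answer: $-44982$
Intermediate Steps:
$X{\left(s \right)} = 3$ ($X{\left(s \right)} = 3 - \left(-1\right) 0 = 3 - 0 = 3 + 0 = 3$)
$u{\left(P \right)} = 3 P^{2}$
$1 \cdot 3 \cdot 6 \left(-17\right) u{\left(7 \right)} = 1 \cdot 3 \cdot 6 \left(-17\right) 3 \cdot 7^{2} = 3 \cdot 6 \left(-17\right) 3 \cdot 49 = 18 \left(-17\right) 147 = \left(-306\right) 147 = -44982$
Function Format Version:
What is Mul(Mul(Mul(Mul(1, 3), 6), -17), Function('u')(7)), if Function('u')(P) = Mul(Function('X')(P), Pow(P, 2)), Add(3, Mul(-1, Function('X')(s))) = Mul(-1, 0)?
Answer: -44982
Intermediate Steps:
Function('X')(s) = 3 (Function('X')(s) = Add(3, Mul(-1, Mul(-1, 0))) = Add(3, Mul(-1, 0)) = Add(3, 0) = 3)
Function('u')(P) = Mul(3, Pow(P, 2))
Mul(Mul(Mul(Mul(1, 3), 6), -17), Function('u')(7)) = Mul(Mul(Mul(Mul(1, 3), 6), -17), Mul(3, Pow(7, 2))) = Mul(Mul(Mul(3, 6), -17), Mul(3, 49)) = Mul(Mul(18, -17), 147) = Mul(-306, 147) = -44982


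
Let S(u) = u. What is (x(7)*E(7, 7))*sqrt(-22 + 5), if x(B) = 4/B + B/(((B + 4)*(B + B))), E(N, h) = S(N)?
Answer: 95*I*sqrt(17)/22 ≈ 17.804*I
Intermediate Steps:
E(N, h) = N
x(B) = 1/(2*(4 + B)) + 4/B (x(B) = 4/B + B/(((4 + B)*(2*B))) = 4/B + B/((2*B*(4 + B))) = 4/B + B*(1/(2*B*(4 + B))) = 4/B + 1/(2*(4 + B)) = 1/(2*(4 + B)) + 4/B)
(x(7)*E(7, 7))*sqrt(-22 + 5) = (((1/2)*(32 + 9*7)/(7*(4 + 7)))*7)*sqrt(-22 + 5) = (((1/2)*(1/7)*(32 + 63)/11)*7)*sqrt(-17) = (((1/2)*(1/7)*(1/11)*95)*7)*(I*sqrt(17)) = ((95/154)*7)*(I*sqrt(17)) = 95*(I*sqrt(17))/22 = 95*I*sqrt(17)/22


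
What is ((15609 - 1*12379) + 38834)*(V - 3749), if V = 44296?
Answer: 1705569008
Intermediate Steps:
((15609 - 1*12379) + 38834)*(V - 3749) = ((15609 - 1*12379) + 38834)*(44296 - 3749) = ((15609 - 12379) + 38834)*40547 = (3230 + 38834)*40547 = 42064*40547 = 1705569008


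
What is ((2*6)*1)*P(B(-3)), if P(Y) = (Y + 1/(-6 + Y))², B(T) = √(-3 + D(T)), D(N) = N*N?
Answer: 1694/25 - 116*√6/25 ≈ 56.394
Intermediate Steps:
D(N) = N²
B(T) = √(-3 + T²)
((2*6)*1)*P(B(-3)) = ((2*6)*1)*((1 + (√(-3 + (-3)²))² - 6*√(-3 + (-3)²))²/(-6 + √(-3 + (-3)²))²) = (12*1)*((1 + (√(-3 + 9))² - 6*√(-3 + 9))²/(-6 + √(-3 + 9))²) = 12*((1 + (√6)² - 6*√6)²/(-6 + √6)²) = 12*((1 + 6 - 6*√6)²/(-6 + √6)²) = 12*((7 - 6*√6)²/(-6 + √6)²) = 12*(7 - 6*√6)²/(-6 + √6)²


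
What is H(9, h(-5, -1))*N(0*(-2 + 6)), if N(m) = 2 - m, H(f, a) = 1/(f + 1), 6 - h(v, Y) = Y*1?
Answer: ⅕ ≈ 0.20000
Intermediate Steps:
h(v, Y) = 6 - Y
H(f, a) = 1/(1 + f)
H(9, h(-5, -1))*N(0*(-2 + 6)) = (2 - 0*(-2 + 6))/(1 + 9) = (2 - 0*4)/10 = (2 - 1*0)/10 = (2 + 0)/10 = (⅒)*2 = ⅕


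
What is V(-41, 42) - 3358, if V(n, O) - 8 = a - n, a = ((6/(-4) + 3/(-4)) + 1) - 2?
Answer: -13249/4 ≈ -3312.3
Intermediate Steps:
a = -13/4 (a = ((6*(-¼) + 3*(-¼)) + 1) - 2 = ((-3/2 - ¾) + 1) - 2 = (-9/4 + 1) - 2 = -5/4 - 2 = -13/4 ≈ -3.2500)
V(n, O) = 19/4 - n (V(n, O) = 8 + (-13/4 - n) = 19/4 - n)
V(-41, 42) - 3358 = (19/4 - 1*(-41)) - 3358 = (19/4 + 41) - 3358 = 183/4 - 3358 = -13249/4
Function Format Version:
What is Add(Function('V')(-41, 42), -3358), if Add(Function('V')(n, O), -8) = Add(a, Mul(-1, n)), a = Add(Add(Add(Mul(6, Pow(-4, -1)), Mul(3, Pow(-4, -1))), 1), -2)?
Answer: Rational(-13249, 4) ≈ -3312.3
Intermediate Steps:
a = Rational(-13, 4) (a = Add(Add(Add(Mul(6, Rational(-1, 4)), Mul(3, Rational(-1, 4))), 1), -2) = Add(Add(Add(Rational(-3, 2), Rational(-3, 4)), 1), -2) = Add(Add(Rational(-9, 4), 1), -2) = Add(Rational(-5, 4), -2) = Rational(-13, 4) ≈ -3.2500)
Function('V')(n, O) = Add(Rational(19, 4), Mul(-1, n)) (Function('V')(n, O) = Add(8, Add(Rational(-13, 4), Mul(-1, n))) = Add(Rational(19, 4), Mul(-1, n)))
Add(Function('V')(-41, 42), -3358) = Add(Add(Rational(19, 4), Mul(-1, -41)), -3358) = Add(Add(Rational(19, 4), 41), -3358) = Add(Rational(183, 4), -3358) = Rational(-13249, 4)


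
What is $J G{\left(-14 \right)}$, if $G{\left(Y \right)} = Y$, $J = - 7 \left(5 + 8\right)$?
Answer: $1274$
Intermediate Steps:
$J = -91$ ($J = \left(-7\right) 13 = -91$)
$J G{\left(-14 \right)} = \left(-91\right) \left(-14\right) = 1274$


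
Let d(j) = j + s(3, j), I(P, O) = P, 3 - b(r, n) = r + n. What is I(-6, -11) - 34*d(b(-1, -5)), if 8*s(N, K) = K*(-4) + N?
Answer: -687/4 ≈ -171.75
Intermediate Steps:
b(r, n) = 3 - n - r (b(r, n) = 3 - (r + n) = 3 - (n + r) = 3 + (-n - r) = 3 - n - r)
s(N, K) = -K/2 + N/8 (s(N, K) = (K*(-4) + N)/8 = (-4*K + N)/8 = (N - 4*K)/8 = -K/2 + N/8)
d(j) = 3/8 + j/2 (d(j) = j + (-j/2 + (⅛)*3) = j + (-j/2 + 3/8) = j + (3/8 - j/2) = 3/8 + j/2)
I(-6, -11) - 34*d(b(-1, -5)) = -6 - 34*(3/8 + (3 - 1*(-5) - 1*(-1))/2) = -6 - 34*(3/8 + (3 + 5 + 1)/2) = -6 - 34*(3/8 + (½)*9) = -6 - 34*(3/8 + 9/2) = -6 - 34*39/8 = -6 - 663/4 = -687/4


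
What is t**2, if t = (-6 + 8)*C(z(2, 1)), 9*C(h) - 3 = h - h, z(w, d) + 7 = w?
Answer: 4/9 ≈ 0.44444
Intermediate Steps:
z(w, d) = -7 + w
C(h) = 1/3 (C(h) = 1/3 + (h - h)/9 = 1/3 + (1/9)*0 = 1/3 + 0 = 1/3)
t = 2/3 (t = (-6 + 8)*(1/3) = 2*(1/3) = 2/3 ≈ 0.66667)
t**2 = (2/3)**2 = 4/9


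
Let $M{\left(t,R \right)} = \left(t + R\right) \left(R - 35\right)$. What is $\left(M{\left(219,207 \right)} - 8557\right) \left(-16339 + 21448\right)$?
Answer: $330628935$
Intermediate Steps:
$M{\left(t,R \right)} = \left(-35 + R\right) \left(R + t\right)$ ($M{\left(t,R \right)} = \left(R + t\right) \left(-35 + R\right) = \left(-35 + R\right) \left(R + t\right)$)
$\left(M{\left(219,207 \right)} - 8557\right) \left(-16339 + 21448\right) = \left(\left(207^{2} - 7245 - 7665 + 207 \cdot 219\right) - 8557\right) \left(-16339 + 21448\right) = \left(\left(42849 - 7245 - 7665 + 45333\right) - 8557\right) 5109 = \left(73272 - 8557\right) 5109 = 64715 \cdot 5109 = 330628935$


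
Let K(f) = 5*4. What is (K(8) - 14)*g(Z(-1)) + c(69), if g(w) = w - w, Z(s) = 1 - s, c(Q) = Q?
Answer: 69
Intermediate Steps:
K(f) = 20
g(w) = 0
(K(8) - 14)*g(Z(-1)) + c(69) = (20 - 14)*0 + 69 = 6*0 + 69 = 0 + 69 = 69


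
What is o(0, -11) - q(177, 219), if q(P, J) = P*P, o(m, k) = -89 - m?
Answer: -31418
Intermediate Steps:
q(P, J) = P²
o(0, -11) - q(177, 219) = (-89 - 1*0) - 1*177² = (-89 + 0) - 1*31329 = -89 - 31329 = -31418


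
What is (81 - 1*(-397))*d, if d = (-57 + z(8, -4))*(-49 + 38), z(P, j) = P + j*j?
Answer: 173514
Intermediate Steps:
z(P, j) = P + j²
d = 363 (d = (-57 + (8 + (-4)²))*(-49 + 38) = (-57 + (8 + 16))*(-11) = (-57 + 24)*(-11) = -33*(-11) = 363)
(81 - 1*(-397))*d = (81 - 1*(-397))*363 = (81 + 397)*363 = 478*363 = 173514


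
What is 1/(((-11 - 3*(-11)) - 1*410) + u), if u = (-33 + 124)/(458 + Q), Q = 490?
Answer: -948/367733 ≈ -0.0025780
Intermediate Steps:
u = 91/948 (u = (-33 + 124)/(458 + 490) = 91/948 ≈ 0.095992)
1/(((-11 - 3*(-11)) - 1*410) + u) = 1/(((-11 - 3*(-11)) - 1*410) + 91/948) = 1/(((-11 + 33) - 410) + 91/948) = 1/((22 - 410) + 91/948) = 1/(-388 + 91/948) = 1/(-367733/948) = -948/367733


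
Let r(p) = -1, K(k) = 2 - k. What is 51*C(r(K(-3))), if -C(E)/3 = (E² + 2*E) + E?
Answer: 306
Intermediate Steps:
C(E) = -9*E - 3*E² (C(E) = -3*((E² + 2*E) + E) = -3*(E² + 3*E) = -9*E - 3*E²)
51*C(r(K(-3))) = 51*(-3*(-1)*(3 - 1)) = 51*(-3*(-1)*2) = 51*6 = 306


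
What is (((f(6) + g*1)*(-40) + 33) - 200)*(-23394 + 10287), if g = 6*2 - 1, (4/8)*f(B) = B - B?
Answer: 7955949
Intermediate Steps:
f(B) = 0 (f(B) = 2*(B - B) = 2*0 = 0)
g = 11 (g = 12 - 1 = 11)
(((f(6) + g*1)*(-40) + 33) - 200)*(-23394 + 10287) = (((0 + 11*1)*(-40) + 33) - 200)*(-23394 + 10287) = (((0 + 11)*(-40) + 33) - 200)*(-13107) = ((11*(-40) + 33) - 200)*(-13107) = ((-440 + 33) - 200)*(-13107) = (-407 - 200)*(-13107) = -607*(-13107) = 7955949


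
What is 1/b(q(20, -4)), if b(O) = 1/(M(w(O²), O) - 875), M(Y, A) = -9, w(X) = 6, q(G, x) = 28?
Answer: -884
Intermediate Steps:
b(O) = -1/884 (b(O) = 1/(-9 - 875) = 1/(-884) = -1/884)
1/b(q(20, -4)) = 1/(-1/884) = -884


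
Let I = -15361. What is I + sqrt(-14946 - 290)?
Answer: -15361 + 2*I*sqrt(3809) ≈ -15361.0 + 123.43*I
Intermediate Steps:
I + sqrt(-14946 - 290) = -15361 + sqrt(-14946 - 290) = -15361 + sqrt(-15236) = -15361 + 2*I*sqrt(3809)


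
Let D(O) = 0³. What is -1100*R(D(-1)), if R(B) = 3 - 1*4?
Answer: 1100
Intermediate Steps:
D(O) = 0
R(B) = -1 (R(B) = 3 - 4 = -1)
-1100*R(D(-1)) = -1100*(-1) = 1100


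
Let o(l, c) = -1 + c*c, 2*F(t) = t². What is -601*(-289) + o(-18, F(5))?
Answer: 695377/4 ≈ 1.7384e+5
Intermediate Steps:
F(t) = t²/2
o(l, c) = -1 + c²
-601*(-289) + o(-18, F(5)) = -601*(-289) + (-1 + ((½)*5²)²) = 173689 + (-1 + ((½)*25)²) = 173689 + (-1 + (25/2)²) = 173689 + (-1 + 625/4) = 173689 + 621/4 = 695377/4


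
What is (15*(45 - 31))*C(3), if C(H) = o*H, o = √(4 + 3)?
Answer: 630*√7 ≈ 1666.8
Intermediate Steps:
o = √7 ≈ 2.6458
C(H) = H*√7 (C(H) = √7*H = H*√7)
(15*(45 - 31))*C(3) = (15*(45 - 31))*(3*√7) = (15*14)*(3*√7) = 210*(3*√7) = 630*√7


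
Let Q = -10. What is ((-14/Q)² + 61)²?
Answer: 2477476/625 ≈ 3964.0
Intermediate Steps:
((-14/Q)² + 61)² = ((-14/(-10))² + 61)² = ((-14*(-⅒))² + 61)² = ((7/5)² + 61)² = (49/25 + 61)² = (1574/25)² = 2477476/625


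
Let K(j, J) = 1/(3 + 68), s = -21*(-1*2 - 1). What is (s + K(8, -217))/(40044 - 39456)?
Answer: 2237/20874 ≈ 0.10717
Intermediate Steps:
s = 63 (s = -21*(-2 - 1) = -21*(-3) = 63)
K(j, J) = 1/71
(s + K(8, -217))/(40044 - 39456) = (63 + 1/71)/(40044 - 39456) = (4474/71)/588 = (4474/71)*(1/588) = 2237/20874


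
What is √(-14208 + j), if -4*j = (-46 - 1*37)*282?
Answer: 3*I*√3714/2 ≈ 91.414*I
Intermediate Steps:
j = 11703/2 (j = -(-46 - 1*37)*282/4 = -(-46 - 37)*282/4 = -(-83)*282/4 = -¼*(-23406) = 11703/2 ≈ 5851.5)
√(-14208 + j) = √(-14208 + 11703/2) = √(-16713/2) = 3*I*√3714/2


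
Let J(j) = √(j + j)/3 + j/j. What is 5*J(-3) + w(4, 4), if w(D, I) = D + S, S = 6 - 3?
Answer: 12 + 5*I*√6/3 ≈ 12.0 + 4.0825*I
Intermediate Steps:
J(j) = 1 + √2*√j/3 (J(j) = √(2*j)*(⅓) + 1 = (√2*√j)*(⅓) + 1 = √2*√j/3 + 1 = 1 + √2*√j/3)
S = 3
w(D, I) = 3 + D (w(D, I) = D + 3 = 3 + D)
5*J(-3) + w(4, 4) = 5*(1 + √2*√(-3)/3) + (3 + 4) = 5*(1 + √2*(I*√3)/3) + 7 = 5*(1 + I*√6/3) + 7 = (5 + 5*I*√6/3) + 7 = 12 + 5*I*√6/3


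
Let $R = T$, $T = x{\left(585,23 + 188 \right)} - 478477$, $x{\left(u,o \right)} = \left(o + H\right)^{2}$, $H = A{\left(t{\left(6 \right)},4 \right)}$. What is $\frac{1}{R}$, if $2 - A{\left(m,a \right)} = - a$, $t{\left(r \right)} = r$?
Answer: $- \frac{1}{431388} \approx -2.3181 \cdot 10^{-6}$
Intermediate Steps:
$A{\left(m,a \right)} = 2 + a$ ($A{\left(m,a \right)} = 2 - - a = 2 + a$)
$H = 6$ ($H = 2 + 4 = 6$)
$x{\left(u,o \right)} = \left(6 + o\right)^{2}$ ($x{\left(u,o \right)} = \left(o + 6\right)^{2} = \left(6 + o\right)^{2}$)
$T = -431388$ ($T = \left(6 + \left(23 + 188\right)\right)^{2} - 478477 = \left(6 + 211\right)^{2} - 478477 = 217^{2} - 478477 = 47089 - 478477 = -431388$)
$R = -431388$
$\frac{1}{R} = \frac{1}{-431388} = - \frac{1}{431388}$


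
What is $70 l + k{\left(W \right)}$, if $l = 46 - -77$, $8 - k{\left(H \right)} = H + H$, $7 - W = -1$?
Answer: $8602$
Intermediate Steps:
$W = 8$ ($W = 7 - -1 = 7 + 1 = 8$)
$k{\left(H \right)} = 8 - 2 H$ ($k{\left(H \right)} = 8 - \left(H + H\right) = 8 - 2 H$)
$l = 123$ ($l = 46 + 77 = 123$)
$70 l + k{\left(W \right)} = 70 \cdot 123 + \left(8 - 16\right) = 8610 + \left(8 - 16\right) = 8610 - 8 = 8602$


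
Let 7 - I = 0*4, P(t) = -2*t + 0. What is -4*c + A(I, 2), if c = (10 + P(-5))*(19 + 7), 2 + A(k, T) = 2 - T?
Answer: -2082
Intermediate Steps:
P(t) = -2*t
I = 7 (I = 7 - 0*4 = 7 - 1*0 = 7 + 0 = 7)
A(k, T) = -T (A(k, T) = -2 + (2 - T) = -T)
c = 520 (c = (10 - 2*(-5))*(19 + 7) = (10 + 10)*26 = 20*26 = 520)
-4*c + A(I, 2) = -4*520 - 1*2 = -2080 - 2 = -2082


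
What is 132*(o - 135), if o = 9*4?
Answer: -13068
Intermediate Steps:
o = 36
132*(o - 135) = 132*(36 - 135) = 132*(-99) = -13068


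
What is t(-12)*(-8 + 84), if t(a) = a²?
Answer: 10944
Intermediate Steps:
t(-12)*(-8 + 84) = (-12)²*(-8 + 84) = 144*76 = 10944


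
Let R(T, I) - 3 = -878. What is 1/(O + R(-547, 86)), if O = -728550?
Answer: -1/729425 ≈ -1.3709e-6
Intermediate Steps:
R(T, I) = -875 (R(T, I) = 3 - 878 = -875)
1/(O + R(-547, 86)) = 1/(-728550 - 875) = 1/(-729425) = -1/729425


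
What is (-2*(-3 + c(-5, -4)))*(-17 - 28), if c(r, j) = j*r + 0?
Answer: 1530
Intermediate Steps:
c(r, j) = j*r
(-2*(-3 + c(-5, -4)))*(-17 - 28) = (-2*(-3 - 4*(-5)))*(-17 - 28) = -2*(-3 + 20)*(-45) = -2*17*(-45) = -34*(-45) = 1530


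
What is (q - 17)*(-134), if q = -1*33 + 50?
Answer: 0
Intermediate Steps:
q = 17 (q = -33 + 50 = 17)
(q - 17)*(-134) = (17 - 17)*(-134) = 0*(-134) = 0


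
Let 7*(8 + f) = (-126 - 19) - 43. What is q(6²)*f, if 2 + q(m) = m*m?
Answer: -315736/7 ≈ -45105.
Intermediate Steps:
f = -244/7 (f = -8 + ((-126 - 19) - 43)/7 = -8 + (-145 - 43)/7 = -8 + (⅐)*(-188) = -8 - 188/7 = -244/7 ≈ -34.857)
q(m) = -2 + m² (q(m) = -2 + m*m = -2 + m²)
q(6²)*f = (-2 + (6²)²)*(-244/7) = (-2 + 36²)*(-244/7) = (-2 + 1296)*(-244/7) = 1294*(-244/7) = -315736/7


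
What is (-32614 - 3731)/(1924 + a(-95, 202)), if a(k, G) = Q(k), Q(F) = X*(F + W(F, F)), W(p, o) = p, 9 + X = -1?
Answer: -36345/3824 ≈ -9.5044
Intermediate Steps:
X = -10 (X = -9 - 1 = -10)
Q(F) = -20*F (Q(F) = -10*(F + F) = -20*F)
a(k, G) = -20*k
(-32614 - 3731)/(1924 + a(-95, 202)) = (-32614 - 3731)/(1924 - 20*(-95)) = -36345/(1924 + 1900) = -36345/3824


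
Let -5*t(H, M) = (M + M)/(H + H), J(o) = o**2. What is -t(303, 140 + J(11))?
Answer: 87/505 ≈ 0.17228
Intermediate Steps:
t(H, M) = -M/(5*H) (t(H, M) = -(M + M)/(5*(H + H)) = -2*M/(5*(2*H)) = -2*M*1/(2*H)/5 = -M/(5*H))
-t(303, 140 + J(11)) = -(-1)*(140 + 11**2)/(5*303) = -(-1)*(140 + 121)/(5*303) = -(-1)*261/(5*303) = -1*(-87/505) = 87/505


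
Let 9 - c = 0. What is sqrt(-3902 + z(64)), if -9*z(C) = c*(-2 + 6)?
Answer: 3*I*sqrt(434) ≈ 62.498*I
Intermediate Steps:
c = 9 (c = 9 - 1*0 = 9 + 0 = 9)
z(C) = -4 (z(C) = -(-2 + 6) = -4)
sqrt(-3902 + z(64)) = sqrt(-3902 - 4) = sqrt(-3906) = 3*I*sqrt(434)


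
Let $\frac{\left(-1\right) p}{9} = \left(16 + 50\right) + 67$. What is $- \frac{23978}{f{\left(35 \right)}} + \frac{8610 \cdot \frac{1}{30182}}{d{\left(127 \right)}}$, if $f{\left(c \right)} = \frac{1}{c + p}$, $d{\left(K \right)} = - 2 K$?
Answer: $\frac{106799893501399}{3833114} \approx 2.7862 \cdot 10^{7}$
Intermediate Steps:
$p = -1197$ ($p = - 9 \left(\left(16 + 50\right) + 67\right) = - 9 \left(66 + 67\right) = \left(-9\right) 133 = -1197$)
$f{\left(c \right)} = \frac{1}{-1197 + c}$ ($f{\left(c \right)} = \frac{1}{c - 1197} = \frac{1}{-1197 + c}$)
$- \frac{23978}{f{\left(35 \right)}} + \frac{8610 \cdot \frac{1}{30182}}{d{\left(127 \right)}} = - \frac{23978}{\frac{1}{-1197 + 35}} + \frac{8610 \cdot \frac{1}{30182}}{\left(-2\right) 127} = - \frac{23978}{\frac{1}{-1162}} + \frac{8610 \cdot \frac{1}{30182}}{-254} = - \frac{23978}{- \frac{1}{1162}} + \frac{4305}{15091} \left(- \frac{1}{254}\right) = \left(-23978\right) \left(-1162\right) - \frac{4305}{3833114} = 27862436 - \frac{4305}{3833114} = \frac{106799893501399}{3833114}$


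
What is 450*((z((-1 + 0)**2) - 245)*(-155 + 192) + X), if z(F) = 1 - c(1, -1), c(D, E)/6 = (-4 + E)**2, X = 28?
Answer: -6547500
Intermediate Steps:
c(D, E) = 6*(-4 + E)**2
z(F) = -149 (z(F) = 1 - 6*(-4 - 1)**2 = 1 - 6*(-5)**2 = 1 - 6*25 = 1 - 1*150 = 1 - 150 = -149)
450*((z((-1 + 0)**2) - 245)*(-155 + 192) + X) = 450*((-149 - 245)*(-155 + 192) + 28) = 450*(-394*37 + 28) = 450*(-14578 + 28) = 450*(-14550) = -6547500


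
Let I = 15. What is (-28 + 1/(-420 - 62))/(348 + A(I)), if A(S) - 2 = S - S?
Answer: -13497/168700 ≈ -0.080006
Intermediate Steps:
A(S) = 2 (A(S) = 2 + (S - S) = 2 + 0 = 2)
(-28 + 1/(-420 - 62))/(348 + A(I)) = (-28 + 1/(-420 - 62))/(348 + 2) = (-28 + 1/(-482))/350 = (-28 - 1/482)*(1/350) = -13497/482*1/350 = -13497/168700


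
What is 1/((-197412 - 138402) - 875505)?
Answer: -1/1211319 ≈ -8.2555e-7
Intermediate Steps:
1/((-197412 - 138402) - 875505) = 1/(-335814 - 875505) = 1/(-1211319) = -1/1211319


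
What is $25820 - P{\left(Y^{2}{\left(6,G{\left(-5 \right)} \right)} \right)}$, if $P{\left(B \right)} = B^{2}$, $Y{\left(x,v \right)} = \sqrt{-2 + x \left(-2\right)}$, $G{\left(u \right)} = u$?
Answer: $25624$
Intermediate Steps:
$Y{\left(x,v \right)} = \sqrt{-2 - 2 x}$
$25820 - P{\left(Y^{2}{\left(6,G{\left(-5 \right)} \right)} \right)} = 25820 - \left(\left(\sqrt{-2 - 12}\right)^{2}\right)^{2} = 25820 - \left(\left(\sqrt{-14}\right)^{2}\right)^{2} = 25820 - \left(\left(i \sqrt{14}\right)^{2}\right)^{2} = 25820 - \left(-14\right)^{2} = 25820 - 196 = 25624$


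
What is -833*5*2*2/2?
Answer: -8330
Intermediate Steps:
-833*5*2*2/2 = -8330*2*(1/2) = -8330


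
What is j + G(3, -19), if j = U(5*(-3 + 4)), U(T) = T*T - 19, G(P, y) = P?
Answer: 9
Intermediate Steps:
U(T) = -19 + T**2 (U(T) = T**2 - 19 = -19 + T**2)
j = 6 (j = -19 + (5*(-3 + 4))**2 = -19 + (5*1)**2 = -19 + 5**2 = -19 + 25 = 6)
j + G(3, -19) = 6 + 3 = 9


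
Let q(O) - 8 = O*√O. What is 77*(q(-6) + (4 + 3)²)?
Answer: 4389 - 462*I*√6 ≈ 4389.0 - 1131.7*I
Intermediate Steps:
q(O) = 8 + O^(3/2) (q(O) = 8 + O*√O = 8 + O^(3/2))
77*(q(-6) + (4 + 3)²) = 77*((8 + (-6)^(3/2)) + (4 + 3)²) = 77*((8 - 6*I*√6) + 7²) = 77*((8 - 6*I*√6) + 49) = 77*(57 - 6*I*√6) = 4389 - 462*I*√6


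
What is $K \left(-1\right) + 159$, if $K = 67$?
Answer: $92$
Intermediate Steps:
$K \left(-1\right) + 159 = 67 \left(-1\right) + 159 = -67 + 159 = 92$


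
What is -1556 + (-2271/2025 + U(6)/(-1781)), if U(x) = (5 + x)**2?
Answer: -1872014192/1202175 ≈ -1557.2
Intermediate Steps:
-1556 + (-2271/2025 + U(6)/(-1781)) = -1556 + (-2271/2025 + (5 + 6)**2/(-1781)) = -1556 + (-2271*1/2025 + 11**2*(-1/1781)) = -1556 + (-757/675 + 121*(-1/1781)) = -1556 + (-757/675 - 121/1781) = -1556 - 1429892/1202175 = -1872014192/1202175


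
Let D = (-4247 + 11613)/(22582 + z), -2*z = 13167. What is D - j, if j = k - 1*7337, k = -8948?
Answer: 521085877/31997 ≈ 16285.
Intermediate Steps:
z = -13167/2 (z = -½*13167 = -13167/2 ≈ -6583.5)
D = 14732/31997 (D = (-4247 + 11613)/(22582 - 13167/2) = 7366/(31997/2) = 7366*(2/31997) = 14732/31997 ≈ 0.46042)
j = -16285 (j = -8948 - 1*7337 = -8948 - 7337 = -16285)
D - j = 14732/31997 - 1*(-16285) = 14732/31997 + 16285 = 521085877/31997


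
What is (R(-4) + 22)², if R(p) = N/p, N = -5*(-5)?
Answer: 3969/16 ≈ 248.06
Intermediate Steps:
N = 25
R(p) = 25/p
(R(-4) + 22)² = (25/(-4) + 22)² = (25*(-¼) + 22)² = (-25/4 + 22)² = (63/4)² = 3969/16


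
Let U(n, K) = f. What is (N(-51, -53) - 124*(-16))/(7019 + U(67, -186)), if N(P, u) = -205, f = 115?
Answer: 593/2378 ≈ 0.24937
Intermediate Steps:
U(n, K) = 115
(N(-51, -53) - 124*(-16))/(7019 + U(67, -186)) = (-205 - 124*(-16))/(7019 + 115) = (-205 + 1984)/7134 = 1779*(1/7134) = 593/2378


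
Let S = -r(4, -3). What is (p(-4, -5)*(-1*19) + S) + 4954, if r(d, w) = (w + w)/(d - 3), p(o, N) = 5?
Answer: 4865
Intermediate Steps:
r(d, w) = 2*w/(-3 + d) (r(d, w) = (2*w)/(-3 + d) = 2*w/(-3 + d))
S = 6 (S = -2*(-3)/(-3 + 4) = -2*(-3)/1 = -2*(-3) = -1*(-6) = 6)
(p(-4, -5)*(-1*19) + S) + 4954 = (5*(-1*19) + 6) + 4954 = (5*(-19) + 6) + 4954 = (-95 + 6) + 4954 = -89 + 4954 = 4865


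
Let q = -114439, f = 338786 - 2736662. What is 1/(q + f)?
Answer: -1/2512315 ≈ -3.9804e-7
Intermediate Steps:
f = -2397876
1/(q + f) = 1/(-114439 - 2397876) = 1/(-2512315) = -1/2512315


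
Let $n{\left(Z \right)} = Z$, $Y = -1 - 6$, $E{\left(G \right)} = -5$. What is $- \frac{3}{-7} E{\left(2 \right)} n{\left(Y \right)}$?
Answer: $15$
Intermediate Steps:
$Y = -7$ ($Y = -1 - 6 = -7$)
$- \frac{3}{-7} E{\left(2 \right)} n{\left(Y \right)} = - \frac{3}{-7} \left(-5\right) \left(-7\right) = \left(-3\right) \left(- \frac{1}{7}\right) \left(-5\right) \left(-7\right) = \frac{3}{7} \left(-5\right) \left(-7\right) = \left(- \frac{15}{7}\right) \left(-7\right) = 15$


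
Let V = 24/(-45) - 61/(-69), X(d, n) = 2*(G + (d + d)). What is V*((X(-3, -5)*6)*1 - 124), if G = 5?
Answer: -16456/345 ≈ -47.699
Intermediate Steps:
X(d, n) = 10 + 4*d (X(d, n) = 2*(5 + (d + d)) = 2*(5 + 2*d) = 10 + 4*d)
V = 121/345 (V = 24*(-1/45) - 61*(-1/69) = -8/15 + 61/69 = 121/345 ≈ 0.35072)
V*((X(-3, -5)*6)*1 - 124) = 121*(((10 + 4*(-3))*6)*1 - 124)/345 = 121*(((10 - 12)*6)*1 - 124)/345 = 121*(-2*6*1 - 124)/345 = 121*(-12*1 - 124)/345 = 121*(-12 - 124)/345 = (121/345)*(-136) = -16456/345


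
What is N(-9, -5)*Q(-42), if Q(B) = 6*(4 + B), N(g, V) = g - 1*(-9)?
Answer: 0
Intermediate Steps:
N(g, V) = 9 + g (N(g, V) = g + 9 = 9 + g)
Q(B) = 24 + 6*B
N(-9, -5)*Q(-42) = (9 - 9)*(24 + 6*(-42)) = 0*(24 - 252) = 0*(-228) = 0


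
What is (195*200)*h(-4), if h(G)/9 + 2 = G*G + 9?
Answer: 8073000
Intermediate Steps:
h(G) = 63 + 9*G² (h(G) = -18 + 9*(G*G + 9) = -18 + 9*(G² + 9) = -18 + 9*(9 + G²) = -18 + (81 + 9*G²) = 63 + 9*G²)
(195*200)*h(-4) = (195*200)*(63 + 9*(-4)²) = 39000*(63 + 9*16) = 39000*(63 + 144) = 39000*207 = 8073000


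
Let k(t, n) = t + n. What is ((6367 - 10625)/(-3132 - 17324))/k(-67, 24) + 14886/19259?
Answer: 6505919933/8470185236 ≈ 0.76810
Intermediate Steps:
k(t, n) = n + t
((6367 - 10625)/(-3132 - 17324))/k(-67, 24) + 14886/19259 = ((6367 - 10625)/(-3132 - 17324))/(24 - 67) + 14886/19259 = -4258/(-20456)/(-43) + 14886*(1/19259) = -4258*(-1/20456)*(-1/43) + 14886/19259 = (2129/10228)*(-1/43) + 14886/19259 = -2129/439804 + 14886/19259 = 6505919933/8470185236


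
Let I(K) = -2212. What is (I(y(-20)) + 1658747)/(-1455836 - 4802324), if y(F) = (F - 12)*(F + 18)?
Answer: -331307/1251632 ≈ -0.26470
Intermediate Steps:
y(F) = (-12 + F)*(18 + F)
(I(y(-20)) + 1658747)/(-1455836 - 4802324) = (-2212 + 1658747)/(-1455836 - 4802324) = 1656535/(-6258160) = 1656535*(-1/6258160) = -331307/1251632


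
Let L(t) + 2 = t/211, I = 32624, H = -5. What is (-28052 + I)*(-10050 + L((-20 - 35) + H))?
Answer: -9697358304/211 ≈ -4.5959e+7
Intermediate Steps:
L(t) = -2 + t/211
(-28052 + I)*(-10050 + L((-20 - 35) + H)) = (-28052 + 32624)*(-10050 + (-2 + ((-20 - 35) - 5)/211)) = 4572*(-10050 + (-2 + (-55 - 5)/211)) = 4572*(-10050 + (-2 + (1/211)*(-60))) = 4572*(-10050 + (-2 - 60/211)) = 4572*(-10050 - 482/211) = 4572*(-2121032/211) = -9697358304/211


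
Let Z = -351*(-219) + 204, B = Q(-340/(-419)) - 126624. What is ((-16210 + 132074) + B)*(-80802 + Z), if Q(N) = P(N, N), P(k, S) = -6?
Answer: 40146414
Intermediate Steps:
Q(N) = -6
B = -126630 (B = -6 - 126624 = -126630)
Z = 77073 (Z = 76869 + 204 = 77073)
((-16210 + 132074) + B)*(-80802 + Z) = ((-16210 + 132074) - 126630)*(-80802 + 77073) = (115864 - 126630)*(-3729) = -10766*(-3729) = 40146414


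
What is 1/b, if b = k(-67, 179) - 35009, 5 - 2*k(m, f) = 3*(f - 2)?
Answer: -1/35272 ≈ -2.8351e-5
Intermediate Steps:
k(m, f) = 11/2 - 3*f/2 (k(m, f) = 5/2 - 3*(f - 2)/2 = 5/2 - 3*(-2 + f)/2 = 5/2 - (-6 + 3*f)/2 = 5/2 + (3 - 3*f/2) = 11/2 - 3*f/2)
b = -35272 (b = (11/2 - 3/2*179) - 35009 = (11/2 - 537/2) - 35009 = -263 - 35009 = -35272)
1/b = 1/(-35272) = -1/35272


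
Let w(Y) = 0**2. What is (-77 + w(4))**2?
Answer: 5929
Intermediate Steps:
w(Y) = 0
(-77 + w(4))**2 = (-77 + 0)**2 = (-77)**2 = 5929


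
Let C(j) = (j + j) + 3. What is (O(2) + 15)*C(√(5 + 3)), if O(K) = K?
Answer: 51 + 68*√2 ≈ 147.17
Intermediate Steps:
C(j) = 3 + 2*j (C(j) = 2*j + 3 = 3 + 2*j)
(O(2) + 15)*C(√(5 + 3)) = (2 + 15)*(3 + 2*√(5 + 3)) = 17*(3 + 2*√8) = 17*(3 + 2*(2*√2)) = 17*(3 + 4*√2) = 51 + 68*√2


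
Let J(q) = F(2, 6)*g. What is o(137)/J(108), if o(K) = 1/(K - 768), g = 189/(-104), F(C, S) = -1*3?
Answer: -104/357777 ≈ -0.00029068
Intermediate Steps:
F(C, S) = -3
g = -189/104 (g = 189*(-1/104) = -189/104 ≈ -1.8173)
J(q) = 567/104 (J(q) = -3*(-189/104) = 567/104)
o(K) = 1/(-768 + K)
o(137)/J(108) = 1/((-768 + 137)*(567/104)) = (104/567)/(-631) = -1/631*104/567 = -104/357777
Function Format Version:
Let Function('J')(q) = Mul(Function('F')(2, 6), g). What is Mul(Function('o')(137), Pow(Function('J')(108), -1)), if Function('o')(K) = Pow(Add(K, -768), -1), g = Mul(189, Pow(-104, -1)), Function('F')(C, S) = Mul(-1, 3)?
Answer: Rational(-104, 357777) ≈ -0.00029068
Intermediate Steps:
Function('F')(C, S) = -3
g = Rational(-189, 104) (g = Mul(189, Rational(-1, 104)) = Rational(-189, 104) ≈ -1.8173)
Function('J')(q) = Rational(567, 104) (Function('J')(q) = Mul(-3, Rational(-189, 104)) = Rational(567, 104))
Function('o')(K) = Pow(Add(-768, K), -1)
Mul(Function('o')(137), Pow(Function('J')(108), -1)) = Mul(Pow(Add(-768, 137), -1), Pow(Rational(567, 104), -1)) = Mul(Pow(-631, -1), Rational(104, 567)) = Mul(Rational(-1, 631), Rational(104, 567)) = Rational(-104, 357777)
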